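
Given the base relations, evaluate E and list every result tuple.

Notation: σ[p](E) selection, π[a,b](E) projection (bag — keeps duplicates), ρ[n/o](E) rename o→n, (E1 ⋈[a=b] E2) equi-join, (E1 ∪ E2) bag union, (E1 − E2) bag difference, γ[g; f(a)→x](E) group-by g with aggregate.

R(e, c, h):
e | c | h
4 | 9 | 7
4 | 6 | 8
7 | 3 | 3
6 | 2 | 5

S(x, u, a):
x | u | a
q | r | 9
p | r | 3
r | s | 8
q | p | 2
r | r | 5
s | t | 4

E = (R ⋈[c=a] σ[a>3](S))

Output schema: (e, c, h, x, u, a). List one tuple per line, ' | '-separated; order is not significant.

Stepwise |·|:
  R → 4
  S → 6
  σ[a>3](S) → 4
  (R ⋈[c=a] σ[a>3](S)) → 1

== RESULT ==
e | c | h | x | u | a
4 | 9 | 7 | q | r | 9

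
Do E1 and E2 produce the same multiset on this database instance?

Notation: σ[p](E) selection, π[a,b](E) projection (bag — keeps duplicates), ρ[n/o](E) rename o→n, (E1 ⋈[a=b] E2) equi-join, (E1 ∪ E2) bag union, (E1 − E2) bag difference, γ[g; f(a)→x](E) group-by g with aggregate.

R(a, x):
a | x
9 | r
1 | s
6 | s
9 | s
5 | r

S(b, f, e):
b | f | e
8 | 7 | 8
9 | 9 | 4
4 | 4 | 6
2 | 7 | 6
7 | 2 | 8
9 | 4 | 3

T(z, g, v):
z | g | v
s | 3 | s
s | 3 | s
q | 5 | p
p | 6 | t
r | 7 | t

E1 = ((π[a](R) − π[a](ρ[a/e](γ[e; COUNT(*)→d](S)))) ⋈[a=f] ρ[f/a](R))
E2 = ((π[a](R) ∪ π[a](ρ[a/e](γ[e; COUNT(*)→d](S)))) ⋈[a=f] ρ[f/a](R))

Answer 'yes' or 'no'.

E1 per-node cardinality:
  R → 5
  π[a](R) → 5
  S → 6
  γ[e; COUNT(*)→d](S) → 4
  ρ[a/e](γ[e; COUNT(*)→d](S)) → 4
  π[a](ρ[a/e](γ[e; COUNT(*)→d](S))) → 4
  (π[a](R) − π[a](ρ[a/e](γ[e; COUNT(*)→d](S)))) → 4
  R → 5
  ρ[f/a](R) → 5
  ((π[a](R) − π[a](ρ[a/e](γ[e; COUNT(*)→d](S)))) ⋈[a=f] ρ[f/a](R)) → 6
E2 per-node cardinality:
  R → 5
  π[a](R) → 5
  S → 6
  γ[e; COUNT(*)→d](S) → 4
  ρ[a/e](γ[e; COUNT(*)→d](S)) → 4
  π[a](ρ[a/e](γ[e; COUNT(*)→d](S))) → 4
  (π[a](R) ∪ π[a](ρ[a/e](γ[e; COUNT(*)→d](S)))) → 9
  R → 5
  ρ[f/a](R) → 5
  ((π[a](R) ∪ π[a](ρ[a/e](γ[e; COUNT(*)→d](S)))) ⋈[a=f] ρ[f/a](R)) → 8

E1 result:
a | f | x
1 | 1 | s
5 | 5 | r
9 | 9 | r
9 | 9 | r
9 | 9 | s
9 | 9 | s
E2 result:
a | f | x
1 | 1 | s
5 | 5 | r
6 | 6 | s
6 | 6 | s
9 | 9 | r
9 | 9 | r
9 | 9 | s
9 | 9 | s
Witness: (6, 6, 's') appears 0× in E1 but 2× in E2.

no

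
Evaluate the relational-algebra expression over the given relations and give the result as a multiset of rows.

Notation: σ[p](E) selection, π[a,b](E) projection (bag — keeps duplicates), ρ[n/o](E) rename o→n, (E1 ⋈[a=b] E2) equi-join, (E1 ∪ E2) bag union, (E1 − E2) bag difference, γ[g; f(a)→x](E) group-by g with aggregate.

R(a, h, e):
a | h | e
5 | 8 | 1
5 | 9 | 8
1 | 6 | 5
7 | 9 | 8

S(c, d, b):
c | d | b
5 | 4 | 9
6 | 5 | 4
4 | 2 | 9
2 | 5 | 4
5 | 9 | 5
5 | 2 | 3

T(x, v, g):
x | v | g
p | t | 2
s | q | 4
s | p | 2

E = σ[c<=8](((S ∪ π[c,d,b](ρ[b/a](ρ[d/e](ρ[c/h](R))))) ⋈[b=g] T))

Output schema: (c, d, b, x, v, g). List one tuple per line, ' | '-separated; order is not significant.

Stepwise |·|:
  S → 6
  R → 4
  ρ[c/h](R) → 4
  ρ[d/e](ρ[c/h](R)) → 4
  ρ[b/a](ρ[d/e](ρ[c/h](R))) → 4
  π[c,d,b](ρ[b/a](ρ[d/e](ρ[c/h](R)))) → 4
  (S ∪ π[c,d,b](ρ[b/a](ρ[d/e](ρ[c/h](R))))) → 10
  T → 3
  ((S ∪ π[c,d,b](ρ[b/a](ρ[d/e](ρ[c/h](R))))) ⋈[b=g] T) → 2
  σ[c<=8](((S ∪ π[c,d,b](ρ[b/a](ρ[d/e](ρ[c/h](R))))) ⋈[b=g] T)) → 2

== RESULT ==
c | d | b | x | v | g
2 | 5 | 4 | s | q | 4
6 | 5 | 4 | s | q | 4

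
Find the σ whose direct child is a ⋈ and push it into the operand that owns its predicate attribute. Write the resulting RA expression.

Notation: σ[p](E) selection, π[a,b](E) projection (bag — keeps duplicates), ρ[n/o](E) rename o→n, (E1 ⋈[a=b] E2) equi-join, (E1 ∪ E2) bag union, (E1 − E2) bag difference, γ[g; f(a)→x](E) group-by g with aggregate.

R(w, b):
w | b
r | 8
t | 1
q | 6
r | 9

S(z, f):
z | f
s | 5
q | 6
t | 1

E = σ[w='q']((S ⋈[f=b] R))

σ filters on w, owned by the right side.
E' = (S ⋈[f=b] σ[w='q'](R))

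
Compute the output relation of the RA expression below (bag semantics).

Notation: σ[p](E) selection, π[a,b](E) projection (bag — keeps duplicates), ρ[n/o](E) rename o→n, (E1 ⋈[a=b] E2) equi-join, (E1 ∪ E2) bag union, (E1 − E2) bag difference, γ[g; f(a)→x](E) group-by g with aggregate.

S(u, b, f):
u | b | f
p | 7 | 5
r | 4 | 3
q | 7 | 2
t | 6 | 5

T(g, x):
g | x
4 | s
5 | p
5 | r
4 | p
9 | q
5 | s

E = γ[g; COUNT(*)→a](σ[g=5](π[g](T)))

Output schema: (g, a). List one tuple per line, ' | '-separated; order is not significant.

Row counts bottom-up:
  T → 6
  π[g](T) → 6
  σ[g=5](π[g](T)) → 3
  γ[g; COUNT(*)→a](σ[g=5](π[g](T))) → 1

== RESULT ==
g | a
5 | 3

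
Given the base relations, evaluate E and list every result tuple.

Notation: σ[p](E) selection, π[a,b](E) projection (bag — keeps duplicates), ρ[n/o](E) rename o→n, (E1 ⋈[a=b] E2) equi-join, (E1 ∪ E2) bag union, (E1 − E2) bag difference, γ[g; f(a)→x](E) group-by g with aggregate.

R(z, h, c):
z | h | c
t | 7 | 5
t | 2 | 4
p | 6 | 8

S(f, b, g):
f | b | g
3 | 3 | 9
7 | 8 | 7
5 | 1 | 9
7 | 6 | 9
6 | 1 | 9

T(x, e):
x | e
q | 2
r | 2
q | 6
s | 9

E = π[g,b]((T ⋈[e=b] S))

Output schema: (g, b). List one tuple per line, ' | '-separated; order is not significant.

Row counts bottom-up:
  T → 4
  S → 5
  (T ⋈[e=b] S) → 1
  π[g,b]((T ⋈[e=b] S)) → 1

== RESULT ==
g | b
9 | 6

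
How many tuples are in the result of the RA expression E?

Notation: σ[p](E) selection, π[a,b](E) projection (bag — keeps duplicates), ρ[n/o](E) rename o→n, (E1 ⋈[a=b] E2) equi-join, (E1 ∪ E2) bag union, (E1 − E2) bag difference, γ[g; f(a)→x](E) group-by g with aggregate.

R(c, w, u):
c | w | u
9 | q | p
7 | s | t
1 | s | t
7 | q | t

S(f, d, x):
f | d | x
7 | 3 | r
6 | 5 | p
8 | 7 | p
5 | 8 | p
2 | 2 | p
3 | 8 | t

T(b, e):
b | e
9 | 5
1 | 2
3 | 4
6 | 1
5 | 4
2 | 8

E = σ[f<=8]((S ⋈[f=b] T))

Per-node cardinality:
  S → 6
  T → 6
  (S ⋈[f=b] T) → 4
  σ[f<=8]((S ⋈[f=b] T)) → 4

|E| = 4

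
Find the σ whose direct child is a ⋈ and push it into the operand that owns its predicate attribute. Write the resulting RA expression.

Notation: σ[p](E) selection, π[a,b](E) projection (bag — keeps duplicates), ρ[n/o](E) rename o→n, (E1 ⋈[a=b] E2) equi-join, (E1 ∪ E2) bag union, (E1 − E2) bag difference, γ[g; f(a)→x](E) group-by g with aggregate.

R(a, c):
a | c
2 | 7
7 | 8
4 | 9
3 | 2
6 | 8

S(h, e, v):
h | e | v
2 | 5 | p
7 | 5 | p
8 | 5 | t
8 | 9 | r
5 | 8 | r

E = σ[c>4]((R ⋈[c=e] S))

σ filters on c, owned by the left side.
E' = (σ[c>4](R) ⋈[c=e] S)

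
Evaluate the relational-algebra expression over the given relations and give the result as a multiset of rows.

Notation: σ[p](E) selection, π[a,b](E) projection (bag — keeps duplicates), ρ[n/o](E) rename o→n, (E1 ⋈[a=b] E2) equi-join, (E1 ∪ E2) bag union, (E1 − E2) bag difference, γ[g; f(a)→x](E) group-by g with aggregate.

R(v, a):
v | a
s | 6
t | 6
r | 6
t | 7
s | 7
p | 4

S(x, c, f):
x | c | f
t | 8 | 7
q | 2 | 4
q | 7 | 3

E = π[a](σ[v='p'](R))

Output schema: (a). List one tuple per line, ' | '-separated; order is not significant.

Stepwise |·|:
  R → 6
  σ[v='p'](R) → 1
  π[a](σ[v='p'](R)) → 1

== RESULT ==
a
4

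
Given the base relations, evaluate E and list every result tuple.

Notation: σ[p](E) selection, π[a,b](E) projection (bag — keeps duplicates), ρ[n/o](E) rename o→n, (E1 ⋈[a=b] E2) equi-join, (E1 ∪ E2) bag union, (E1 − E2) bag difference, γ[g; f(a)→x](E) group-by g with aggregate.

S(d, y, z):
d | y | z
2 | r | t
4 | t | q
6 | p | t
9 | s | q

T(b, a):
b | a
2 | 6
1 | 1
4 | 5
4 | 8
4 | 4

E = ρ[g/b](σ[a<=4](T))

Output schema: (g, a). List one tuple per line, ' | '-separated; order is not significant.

Row counts bottom-up:
  T → 5
  σ[a<=4](T) → 2
  ρ[g/b](σ[a<=4](T)) → 2

== RESULT ==
g | a
1 | 1
4 | 4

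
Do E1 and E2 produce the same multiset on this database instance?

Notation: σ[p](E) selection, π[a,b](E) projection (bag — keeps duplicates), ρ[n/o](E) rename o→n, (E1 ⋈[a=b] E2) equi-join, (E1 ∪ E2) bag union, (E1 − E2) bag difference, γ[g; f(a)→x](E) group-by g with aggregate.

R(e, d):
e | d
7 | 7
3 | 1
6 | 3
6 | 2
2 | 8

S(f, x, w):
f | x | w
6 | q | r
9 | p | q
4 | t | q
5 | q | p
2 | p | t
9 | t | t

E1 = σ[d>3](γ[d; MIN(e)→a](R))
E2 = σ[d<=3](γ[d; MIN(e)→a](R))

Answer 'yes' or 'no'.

E1 per-node cardinality:
  R → 5
  γ[d; MIN(e)→a](R) → 5
  σ[d>3](γ[d; MIN(e)→a](R)) → 2
E2 per-node cardinality:
  R → 5
  γ[d; MIN(e)→a](R) → 5
  σ[d<=3](γ[d; MIN(e)→a](R)) → 3

E1 result:
d | a
7 | 7
8 | 2
E2 result:
d | a
1 | 3
2 | 6
3 | 6
Witness: (2, 6) appears 0× in E1 but 1× in E2.

no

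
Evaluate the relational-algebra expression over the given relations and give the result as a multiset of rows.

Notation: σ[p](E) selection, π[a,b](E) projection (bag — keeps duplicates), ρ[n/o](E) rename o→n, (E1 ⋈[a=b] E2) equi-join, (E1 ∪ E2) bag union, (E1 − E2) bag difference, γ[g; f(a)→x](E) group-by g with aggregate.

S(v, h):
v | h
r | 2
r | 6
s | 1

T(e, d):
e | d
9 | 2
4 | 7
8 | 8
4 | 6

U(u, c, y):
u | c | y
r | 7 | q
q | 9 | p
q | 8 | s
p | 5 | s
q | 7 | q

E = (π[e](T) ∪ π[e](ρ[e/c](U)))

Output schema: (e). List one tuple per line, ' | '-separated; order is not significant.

Subexpression sizes:
  T → 4
  π[e](T) → 4
  U → 5
  ρ[e/c](U) → 5
  π[e](ρ[e/c](U)) → 5
  (π[e](T) ∪ π[e](ρ[e/c](U))) → 9

== RESULT ==
e
4
4
5
7
7
8
8
9
9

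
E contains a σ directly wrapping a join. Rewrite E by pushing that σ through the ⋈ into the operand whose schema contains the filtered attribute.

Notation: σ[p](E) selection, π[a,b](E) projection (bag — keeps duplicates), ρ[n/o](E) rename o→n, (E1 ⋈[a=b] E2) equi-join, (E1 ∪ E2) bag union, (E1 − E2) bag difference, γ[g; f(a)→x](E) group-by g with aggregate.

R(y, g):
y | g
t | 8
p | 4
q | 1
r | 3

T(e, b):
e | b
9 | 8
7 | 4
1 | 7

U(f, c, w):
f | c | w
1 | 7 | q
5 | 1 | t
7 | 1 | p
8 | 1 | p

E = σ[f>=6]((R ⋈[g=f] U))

σ filters on f, owned by the right side.
E' = (R ⋈[g=f] σ[f>=6](U))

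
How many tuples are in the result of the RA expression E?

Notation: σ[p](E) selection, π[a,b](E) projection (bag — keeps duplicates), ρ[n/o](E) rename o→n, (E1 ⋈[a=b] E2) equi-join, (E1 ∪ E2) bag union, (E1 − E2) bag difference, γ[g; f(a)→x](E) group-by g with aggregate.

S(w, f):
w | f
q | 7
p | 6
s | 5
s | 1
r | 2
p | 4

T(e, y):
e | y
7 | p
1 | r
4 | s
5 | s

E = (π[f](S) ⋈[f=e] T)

Row counts bottom-up:
  S → 6
  π[f](S) → 6
  T → 4
  (π[f](S) ⋈[f=e] T) → 4

|E| = 4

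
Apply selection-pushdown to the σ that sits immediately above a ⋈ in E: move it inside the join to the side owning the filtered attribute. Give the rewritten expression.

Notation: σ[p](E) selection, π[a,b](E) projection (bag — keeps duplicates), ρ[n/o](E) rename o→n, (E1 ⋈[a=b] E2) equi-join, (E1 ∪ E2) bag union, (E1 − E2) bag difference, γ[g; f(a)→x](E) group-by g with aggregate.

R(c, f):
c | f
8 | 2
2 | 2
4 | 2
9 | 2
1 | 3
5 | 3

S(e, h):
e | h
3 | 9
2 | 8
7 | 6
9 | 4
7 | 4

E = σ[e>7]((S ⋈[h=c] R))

σ filters on e, owned by the left side.
E' = (σ[e>7](S) ⋈[h=c] R)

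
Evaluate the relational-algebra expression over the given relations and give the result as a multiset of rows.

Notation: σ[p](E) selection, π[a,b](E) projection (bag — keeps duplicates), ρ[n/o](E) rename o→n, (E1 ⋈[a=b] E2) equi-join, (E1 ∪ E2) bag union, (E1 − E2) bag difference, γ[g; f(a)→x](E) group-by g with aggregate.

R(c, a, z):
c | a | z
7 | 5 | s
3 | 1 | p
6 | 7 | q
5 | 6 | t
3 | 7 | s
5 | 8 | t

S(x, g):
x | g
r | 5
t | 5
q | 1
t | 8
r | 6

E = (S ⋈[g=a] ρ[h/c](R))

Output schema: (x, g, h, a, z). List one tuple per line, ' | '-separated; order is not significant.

Subexpression sizes:
  S → 5
  R → 6
  ρ[h/c](R) → 6
  (S ⋈[g=a] ρ[h/c](R)) → 5

== RESULT ==
x | g | h | a | z
q | 1 | 3 | 1 | p
r | 5 | 7 | 5 | s
r | 6 | 5 | 6 | t
t | 5 | 7 | 5 | s
t | 8 | 5 | 8 | t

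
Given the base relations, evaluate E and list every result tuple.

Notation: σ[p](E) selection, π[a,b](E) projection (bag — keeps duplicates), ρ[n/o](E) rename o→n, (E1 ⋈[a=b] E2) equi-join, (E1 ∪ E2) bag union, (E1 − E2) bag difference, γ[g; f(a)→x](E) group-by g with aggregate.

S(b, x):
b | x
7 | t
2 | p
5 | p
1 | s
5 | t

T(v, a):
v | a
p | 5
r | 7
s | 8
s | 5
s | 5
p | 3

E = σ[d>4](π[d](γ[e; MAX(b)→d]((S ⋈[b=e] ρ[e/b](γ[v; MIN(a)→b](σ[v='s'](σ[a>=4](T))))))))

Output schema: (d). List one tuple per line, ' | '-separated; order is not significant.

Row counts bottom-up:
  S → 5
  T → 6
  σ[a>=4](T) → 5
  σ[v='s'](σ[a>=4](T)) → 3
  γ[v; MIN(a)→b](σ[v='s'](σ[a>=4](T))) → 1
  ρ[e/b](γ[v; MIN(a)→b](σ[v='s'](σ[a>=4](T)))) → 1
  (S ⋈[b=e] ρ[e/b](γ[v; MIN(a)→b](σ[v='s'](σ[a>=4](T))))) → 2
  γ[e; MAX(b)→d]((S ⋈[b=e] ρ[e/b](γ[v; MIN(a)→b](σ[v='s'](σ[a>=4](T)))))) → 1
  π[d](γ[e; MAX(b)→d]((S ⋈[b=e] ρ[e/b](γ[v; MIN(a)→b](σ[v='s'](σ[a>=4](T))))))) → 1
  σ[d>4](π[d](γ[e; MAX(b)→d]((S ⋈[b=e] ρ[e/b](γ[v; MIN(a)→b](σ[v='s'](σ[a>=4](T)))))))) → 1

== RESULT ==
d
5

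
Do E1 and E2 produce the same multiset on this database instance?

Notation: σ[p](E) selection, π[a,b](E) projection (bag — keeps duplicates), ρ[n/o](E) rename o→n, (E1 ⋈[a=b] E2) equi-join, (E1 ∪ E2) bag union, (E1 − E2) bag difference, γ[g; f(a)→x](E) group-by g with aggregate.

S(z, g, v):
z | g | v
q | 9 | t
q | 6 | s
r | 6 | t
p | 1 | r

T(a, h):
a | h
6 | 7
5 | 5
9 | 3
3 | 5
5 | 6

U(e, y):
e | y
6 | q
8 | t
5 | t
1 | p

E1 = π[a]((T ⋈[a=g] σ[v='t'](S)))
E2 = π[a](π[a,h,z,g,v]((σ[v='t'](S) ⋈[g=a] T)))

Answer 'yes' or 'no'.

E1 row counts bottom-up:
  T → 5
  S → 4
  σ[v='t'](S) → 2
  (T ⋈[a=g] σ[v='t'](S)) → 2
  π[a]((T ⋈[a=g] σ[v='t'](S))) → 2
E2 row counts bottom-up:
  S → 4
  σ[v='t'](S) → 2
  T → 5
  (σ[v='t'](S) ⋈[g=a] T) → 2
  π[a,h,z,g,v]((σ[v='t'](S) ⋈[g=a] T)) → 2
  π[a](π[a,h,z,g,v]((σ[v='t'](S) ⋈[g=a] T))) → 2

E1 and E2 produce the same multiset:
a
6
9

yes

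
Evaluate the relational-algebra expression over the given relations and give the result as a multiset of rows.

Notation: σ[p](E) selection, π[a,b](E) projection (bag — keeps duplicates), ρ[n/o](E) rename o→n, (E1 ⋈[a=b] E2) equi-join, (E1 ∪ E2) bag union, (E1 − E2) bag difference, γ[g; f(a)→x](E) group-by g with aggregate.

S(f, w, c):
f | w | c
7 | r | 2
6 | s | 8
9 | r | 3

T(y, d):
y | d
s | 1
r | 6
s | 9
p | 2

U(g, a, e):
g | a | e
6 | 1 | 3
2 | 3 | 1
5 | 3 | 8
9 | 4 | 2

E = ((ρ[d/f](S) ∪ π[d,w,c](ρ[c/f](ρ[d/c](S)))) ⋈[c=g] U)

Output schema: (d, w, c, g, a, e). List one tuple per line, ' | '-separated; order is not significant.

Subexpression sizes:
  S → 3
  ρ[d/f](S) → 3
  S → 3
  ρ[d/c](S) → 3
  ρ[c/f](ρ[d/c](S)) → 3
  π[d,w,c](ρ[c/f](ρ[d/c](S))) → 3
  (ρ[d/f](S) ∪ π[d,w,c](ρ[c/f](ρ[d/c](S)))) → 6
  U → 4
  ((ρ[d/f](S) ∪ π[d,w,c](ρ[c/f](ρ[d/c](S)))) ⋈[c=g] U) → 3

== RESULT ==
d | w | c | g | a | e
3 | r | 9 | 9 | 4 | 2
7 | r | 2 | 2 | 3 | 1
8 | s | 6 | 6 | 1 | 3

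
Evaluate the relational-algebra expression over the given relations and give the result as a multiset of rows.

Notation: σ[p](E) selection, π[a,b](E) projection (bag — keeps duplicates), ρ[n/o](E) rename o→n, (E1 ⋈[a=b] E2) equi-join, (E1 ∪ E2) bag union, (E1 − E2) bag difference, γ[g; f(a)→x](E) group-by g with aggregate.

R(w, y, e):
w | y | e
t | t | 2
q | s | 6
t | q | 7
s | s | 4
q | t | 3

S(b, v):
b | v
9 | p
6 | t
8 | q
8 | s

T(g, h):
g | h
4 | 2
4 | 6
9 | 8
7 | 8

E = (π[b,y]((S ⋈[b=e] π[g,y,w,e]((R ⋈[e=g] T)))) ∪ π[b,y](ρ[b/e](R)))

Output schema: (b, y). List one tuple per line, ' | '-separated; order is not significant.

Row counts bottom-up:
  S → 4
  R → 5
  T → 4
  (R ⋈[e=g] T) → 3
  π[g,y,w,e]((R ⋈[e=g] T)) → 3
  (S ⋈[b=e] π[g,y,w,e]((R ⋈[e=g] T))) → 0
  π[b,y]((S ⋈[b=e] π[g,y,w,e]((R ⋈[e=g] T)))) → 0
  R → 5
  ρ[b/e](R) → 5
  π[b,y](ρ[b/e](R)) → 5
  (π[b,y]((S ⋈[b=e] π[g,y,w,e]((R ⋈[e=g] T)))) ∪ π[b,y](ρ[b/e](R))) → 5

== RESULT ==
b | y
2 | t
3 | t
4 | s
6 | s
7 | q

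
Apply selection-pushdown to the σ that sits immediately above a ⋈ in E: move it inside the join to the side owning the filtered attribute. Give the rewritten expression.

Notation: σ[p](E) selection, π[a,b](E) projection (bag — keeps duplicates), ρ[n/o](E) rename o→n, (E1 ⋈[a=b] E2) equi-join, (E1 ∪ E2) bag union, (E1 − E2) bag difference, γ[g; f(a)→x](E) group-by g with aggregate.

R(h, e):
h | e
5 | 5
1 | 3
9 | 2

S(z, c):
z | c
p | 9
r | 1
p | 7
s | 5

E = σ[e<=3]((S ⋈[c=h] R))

σ filters on e, owned by the right side.
E' = (S ⋈[c=h] σ[e<=3](R))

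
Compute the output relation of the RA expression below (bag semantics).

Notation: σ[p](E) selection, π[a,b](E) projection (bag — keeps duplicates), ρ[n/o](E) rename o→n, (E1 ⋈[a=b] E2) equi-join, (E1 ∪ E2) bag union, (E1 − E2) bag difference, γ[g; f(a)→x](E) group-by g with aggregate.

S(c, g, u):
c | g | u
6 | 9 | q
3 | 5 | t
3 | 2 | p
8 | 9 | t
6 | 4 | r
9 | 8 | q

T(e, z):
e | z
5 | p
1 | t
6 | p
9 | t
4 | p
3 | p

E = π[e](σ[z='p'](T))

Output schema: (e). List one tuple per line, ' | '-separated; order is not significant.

Stepwise |·|:
  T → 6
  σ[z='p'](T) → 4
  π[e](σ[z='p'](T)) → 4

== RESULT ==
e
3
4
5
6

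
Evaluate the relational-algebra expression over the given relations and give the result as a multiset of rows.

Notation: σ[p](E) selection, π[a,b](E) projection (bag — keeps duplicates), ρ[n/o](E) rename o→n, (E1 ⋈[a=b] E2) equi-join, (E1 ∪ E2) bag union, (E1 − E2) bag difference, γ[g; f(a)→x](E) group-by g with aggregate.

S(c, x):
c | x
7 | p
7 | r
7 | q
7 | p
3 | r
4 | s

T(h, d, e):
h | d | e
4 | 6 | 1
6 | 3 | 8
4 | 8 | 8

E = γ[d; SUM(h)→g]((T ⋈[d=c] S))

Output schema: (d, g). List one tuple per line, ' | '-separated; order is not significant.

Subexpression sizes:
  T → 3
  S → 6
  (T ⋈[d=c] S) → 1
  γ[d; SUM(h)→g]((T ⋈[d=c] S)) → 1

== RESULT ==
d | g
3 | 6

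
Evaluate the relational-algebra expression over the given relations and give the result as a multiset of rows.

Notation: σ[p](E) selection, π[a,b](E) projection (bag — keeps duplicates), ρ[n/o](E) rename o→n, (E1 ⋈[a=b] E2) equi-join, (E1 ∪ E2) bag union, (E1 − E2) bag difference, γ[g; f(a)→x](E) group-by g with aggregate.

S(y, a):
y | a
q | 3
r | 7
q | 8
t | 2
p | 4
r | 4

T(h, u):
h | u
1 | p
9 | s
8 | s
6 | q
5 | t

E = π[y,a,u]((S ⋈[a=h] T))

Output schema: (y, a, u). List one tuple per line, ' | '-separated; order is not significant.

Per-node cardinality:
  S → 6
  T → 5
  (S ⋈[a=h] T) → 1
  π[y,a,u]((S ⋈[a=h] T)) → 1

== RESULT ==
y | a | u
q | 8 | s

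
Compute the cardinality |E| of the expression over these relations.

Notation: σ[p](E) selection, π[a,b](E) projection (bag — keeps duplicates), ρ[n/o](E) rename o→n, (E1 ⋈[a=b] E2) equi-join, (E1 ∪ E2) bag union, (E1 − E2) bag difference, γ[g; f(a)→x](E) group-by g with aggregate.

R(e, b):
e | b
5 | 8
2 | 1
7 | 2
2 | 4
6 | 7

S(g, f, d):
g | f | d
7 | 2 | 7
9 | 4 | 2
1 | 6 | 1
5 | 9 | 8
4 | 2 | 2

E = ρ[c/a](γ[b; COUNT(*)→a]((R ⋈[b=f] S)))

Per-node cardinality:
  R → 5
  S → 5
  (R ⋈[b=f] S) → 3
  γ[b; COUNT(*)→a]((R ⋈[b=f] S)) → 2
  ρ[c/a](γ[b; COUNT(*)→a]((R ⋈[b=f] S))) → 2

|E| = 2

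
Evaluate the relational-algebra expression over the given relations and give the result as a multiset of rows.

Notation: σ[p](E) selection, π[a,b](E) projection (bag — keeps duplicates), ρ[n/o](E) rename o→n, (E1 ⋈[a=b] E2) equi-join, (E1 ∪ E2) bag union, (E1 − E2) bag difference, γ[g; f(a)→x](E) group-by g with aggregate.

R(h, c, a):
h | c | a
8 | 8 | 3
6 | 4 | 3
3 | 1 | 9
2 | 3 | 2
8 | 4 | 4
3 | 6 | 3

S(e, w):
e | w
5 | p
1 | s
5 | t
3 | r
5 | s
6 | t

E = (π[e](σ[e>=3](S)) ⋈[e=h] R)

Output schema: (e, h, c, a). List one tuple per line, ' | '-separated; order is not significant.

Row counts bottom-up:
  S → 6
  σ[e>=3](S) → 5
  π[e](σ[e>=3](S)) → 5
  R → 6
  (π[e](σ[e>=3](S)) ⋈[e=h] R) → 3

== RESULT ==
e | h | c | a
3 | 3 | 1 | 9
3 | 3 | 6 | 3
6 | 6 | 4 | 3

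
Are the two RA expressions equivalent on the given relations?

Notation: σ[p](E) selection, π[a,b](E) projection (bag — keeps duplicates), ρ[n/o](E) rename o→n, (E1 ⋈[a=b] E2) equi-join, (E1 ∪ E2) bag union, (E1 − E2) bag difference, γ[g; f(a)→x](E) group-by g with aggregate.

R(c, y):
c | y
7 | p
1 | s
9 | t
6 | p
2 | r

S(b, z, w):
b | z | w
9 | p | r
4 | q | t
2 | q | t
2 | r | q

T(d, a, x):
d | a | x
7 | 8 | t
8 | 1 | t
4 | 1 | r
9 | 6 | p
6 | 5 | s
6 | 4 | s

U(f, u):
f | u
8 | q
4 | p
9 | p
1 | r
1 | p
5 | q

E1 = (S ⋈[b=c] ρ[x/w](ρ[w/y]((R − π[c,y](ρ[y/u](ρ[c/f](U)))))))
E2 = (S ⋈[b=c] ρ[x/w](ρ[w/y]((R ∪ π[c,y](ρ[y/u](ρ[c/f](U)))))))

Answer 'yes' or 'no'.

E1 stepwise |·|:
  S → 4
  R → 5
  U → 6
  ρ[c/f](U) → 6
  ρ[y/u](ρ[c/f](U)) → 6
  π[c,y](ρ[y/u](ρ[c/f](U))) → 6
  (R − π[c,y](ρ[y/u](ρ[c/f](U)))) → 5
  ρ[w/y]((R − π[c,y](ρ[y/u](ρ[c/f](U))))) → 5
  ρ[x/w](ρ[w/y]((R − π[c,y](ρ[y/u](ρ[c/f](U)))))) → 5
  (S ⋈[b=c] ρ[x/w](ρ[w/y]((R − π[c,y](ρ[y/u](ρ[c/f](U))))))) → 3
E2 stepwise |·|:
  S → 4
  R → 5
  U → 6
  ρ[c/f](U) → 6
  ρ[y/u](ρ[c/f](U)) → 6
  π[c,y](ρ[y/u](ρ[c/f](U))) → 6
  (R ∪ π[c,y](ρ[y/u](ρ[c/f](U)))) → 11
  ρ[w/y]((R ∪ π[c,y](ρ[y/u](ρ[c/f](U))))) → 11
  ρ[x/w](ρ[w/y]((R ∪ π[c,y](ρ[y/u](ρ[c/f](U)))))) → 11
  (S ⋈[b=c] ρ[x/w](ρ[w/y]((R ∪ π[c,y](ρ[y/u](ρ[c/f](U))))))) → 5

E1 result:
b | z | w | c | x
2 | q | t | 2 | r
2 | r | q | 2 | r
9 | p | r | 9 | t
E2 result:
b | z | w | c | x
2 | q | t | 2 | r
2 | r | q | 2 | r
4 | q | t | 4 | p
9 | p | r | 9 | p
9 | p | r | 9 | t
Witness: (4, 'q', 't', 4, 'p') appears 0× in E1 but 1× in E2.

no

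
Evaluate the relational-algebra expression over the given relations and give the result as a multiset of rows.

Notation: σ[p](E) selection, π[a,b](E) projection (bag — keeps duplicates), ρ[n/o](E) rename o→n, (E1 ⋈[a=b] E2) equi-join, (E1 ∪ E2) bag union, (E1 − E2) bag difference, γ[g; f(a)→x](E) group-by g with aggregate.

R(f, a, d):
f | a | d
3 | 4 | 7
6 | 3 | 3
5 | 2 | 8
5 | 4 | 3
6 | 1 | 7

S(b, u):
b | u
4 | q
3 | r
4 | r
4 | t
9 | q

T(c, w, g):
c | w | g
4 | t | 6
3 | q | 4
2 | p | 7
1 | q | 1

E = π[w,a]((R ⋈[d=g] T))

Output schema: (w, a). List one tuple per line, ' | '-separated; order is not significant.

Row counts bottom-up:
  R → 5
  T → 4
  (R ⋈[d=g] T) → 2
  π[w,a]((R ⋈[d=g] T)) → 2

== RESULT ==
w | a
p | 1
p | 4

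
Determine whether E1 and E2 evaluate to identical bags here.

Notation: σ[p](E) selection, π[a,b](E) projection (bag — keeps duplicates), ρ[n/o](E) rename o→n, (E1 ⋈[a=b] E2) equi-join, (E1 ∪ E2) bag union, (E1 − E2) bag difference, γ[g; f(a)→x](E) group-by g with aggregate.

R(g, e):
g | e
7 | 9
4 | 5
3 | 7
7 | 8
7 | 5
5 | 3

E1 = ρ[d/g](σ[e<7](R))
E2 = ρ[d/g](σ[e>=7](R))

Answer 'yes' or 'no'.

E1 per-node cardinality:
  R → 6
  σ[e<7](R) → 3
  ρ[d/g](σ[e<7](R)) → 3
E2 per-node cardinality:
  R → 6
  σ[e>=7](R) → 3
  ρ[d/g](σ[e>=7](R)) → 3

E1 result:
d | e
4 | 5
5 | 3
7 | 5
E2 result:
d | e
3 | 7
7 | 8
7 | 9
Witness: (7, 9) appears 0× in E1 but 1× in E2.

no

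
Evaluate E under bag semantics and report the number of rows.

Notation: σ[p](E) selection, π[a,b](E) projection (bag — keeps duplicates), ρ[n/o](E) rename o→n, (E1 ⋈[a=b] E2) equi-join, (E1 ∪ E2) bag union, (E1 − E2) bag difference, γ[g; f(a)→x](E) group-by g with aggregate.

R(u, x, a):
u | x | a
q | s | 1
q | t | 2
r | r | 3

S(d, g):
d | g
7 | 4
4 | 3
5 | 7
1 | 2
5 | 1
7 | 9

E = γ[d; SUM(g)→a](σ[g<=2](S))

Per-node cardinality:
  S → 6
  σ[g<=2](S) → 2
  γ[d; SUM(g)→a](σ[g<=2](S)) → 2

|E| = 2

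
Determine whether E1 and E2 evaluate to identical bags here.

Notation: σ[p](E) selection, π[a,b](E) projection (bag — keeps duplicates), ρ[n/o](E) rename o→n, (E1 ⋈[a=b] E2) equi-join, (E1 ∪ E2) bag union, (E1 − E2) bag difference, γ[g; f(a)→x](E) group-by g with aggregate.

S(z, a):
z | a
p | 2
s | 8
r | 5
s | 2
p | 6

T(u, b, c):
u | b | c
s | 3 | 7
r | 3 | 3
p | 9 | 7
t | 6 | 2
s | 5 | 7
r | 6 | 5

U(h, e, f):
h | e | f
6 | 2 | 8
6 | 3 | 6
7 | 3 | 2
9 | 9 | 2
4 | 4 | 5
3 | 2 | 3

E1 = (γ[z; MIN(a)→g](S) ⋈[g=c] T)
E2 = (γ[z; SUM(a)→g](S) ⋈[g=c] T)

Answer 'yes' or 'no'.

E1 row counts bottom-up:
  S → 5
  γ[z; MIN(a)→g](S) → 3
  T → 6
  (γ[z; MIN(a)→g](S) ⋈[g=c] T) → 3
E2 row counts bottom-up:
  S → 5
  γ[z; SUM(a)→g](S) → 3
  T → 6
  (γ[z; SUM(a)→g](S) ⋈[g=c] T) → 1

E1 result:
z | g | u | b | c
p | 2 | t | 6 | 2
r | 5 | r | 6 | 5
s | 2 | t | 6 | 2
E2 result:
z | g | u | b | c
r | 5 | r | 6 | 5
Witness: ('s', 2, 't', 6, 2) appears 1× in E1 but 0× in E2.

no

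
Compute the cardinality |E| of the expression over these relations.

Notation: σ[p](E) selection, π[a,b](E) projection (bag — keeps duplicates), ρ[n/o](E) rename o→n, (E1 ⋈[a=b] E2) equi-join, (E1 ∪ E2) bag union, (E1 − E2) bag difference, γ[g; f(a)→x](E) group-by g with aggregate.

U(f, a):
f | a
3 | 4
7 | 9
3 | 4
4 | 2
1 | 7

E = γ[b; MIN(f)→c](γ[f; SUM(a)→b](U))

Row counts bottom-up:
  U → 5
  γ[f; SUM(a)→b](U) → 4
  γ[b; MIN(f)→c](γ[f; SUM(a)→b](U)) → 4

|E| = 4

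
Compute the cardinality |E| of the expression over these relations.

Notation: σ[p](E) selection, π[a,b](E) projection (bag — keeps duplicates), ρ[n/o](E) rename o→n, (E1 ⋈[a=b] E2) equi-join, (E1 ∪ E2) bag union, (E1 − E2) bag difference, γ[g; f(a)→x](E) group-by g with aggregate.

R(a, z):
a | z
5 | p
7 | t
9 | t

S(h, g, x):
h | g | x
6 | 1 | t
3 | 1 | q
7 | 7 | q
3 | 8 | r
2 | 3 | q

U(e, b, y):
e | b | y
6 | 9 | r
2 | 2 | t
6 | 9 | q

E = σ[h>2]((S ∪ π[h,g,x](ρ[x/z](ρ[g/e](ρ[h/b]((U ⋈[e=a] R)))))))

Row counts bottom-up:
  S → 5
  U → 3
  R → 3
  (U ⋈[e=a] R) → 0
  ρ[h/b]((U ⋈[e=a] R)) → 0
  ρ[g/e](ρ[h/b]((U ⋈[e=a] R))) → 0
  ρ[x/z](ρ[g/e](ρ[h/b]((U ⋈[e=a] R)))) → 0
  π[h,g,x](ρ[x/z](ρ[g/e](ρ[h/b]((U ⋈[e=a] R))))) → 0
  (S ∪ π[h,g,x](ρ[x/z](ρ[g/e](ρ[h/b]((U ⋈[e=a] R)))))) → 5
  σ[h>2]((S ∪ π[h,g,x](ρ[x/z](ρ[g/e](ρ[h/b]((U ⋈[e=a] R))))))) → 4

|E| = 4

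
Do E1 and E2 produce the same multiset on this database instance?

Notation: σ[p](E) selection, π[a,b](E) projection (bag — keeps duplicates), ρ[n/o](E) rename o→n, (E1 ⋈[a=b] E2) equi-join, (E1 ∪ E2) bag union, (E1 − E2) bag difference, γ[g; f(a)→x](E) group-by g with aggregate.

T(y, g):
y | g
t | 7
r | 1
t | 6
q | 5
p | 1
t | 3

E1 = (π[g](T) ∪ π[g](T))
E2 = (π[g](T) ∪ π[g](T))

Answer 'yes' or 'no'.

E1 subexpression sizes:
  T → 6
  π[g](T) → 6
  T → 6
  π[g](T) → 6
  (π[g](T) ∪ π[g](T)) → 12
E2 subexpression sizes:
  T → 6
  π[g](T) → 6
  T → 6
  π[g](T) → 6
  (π[g](T) ∪ π[g](T)) → 12

E1 and E2 produce the same multiset:
g
1
1
1
1
3
3
5
5
6
6
7
7

yes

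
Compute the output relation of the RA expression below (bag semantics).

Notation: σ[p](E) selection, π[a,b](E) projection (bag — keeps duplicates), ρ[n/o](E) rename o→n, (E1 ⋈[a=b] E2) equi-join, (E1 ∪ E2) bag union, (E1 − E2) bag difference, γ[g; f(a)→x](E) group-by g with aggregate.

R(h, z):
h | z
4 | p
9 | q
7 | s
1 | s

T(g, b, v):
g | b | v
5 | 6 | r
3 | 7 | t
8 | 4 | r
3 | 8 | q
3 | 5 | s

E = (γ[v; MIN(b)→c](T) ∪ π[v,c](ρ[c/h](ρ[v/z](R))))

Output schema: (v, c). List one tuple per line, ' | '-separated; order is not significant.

Per-node cardinality:
  T → 5
  γ[v; MIN(b)→c](T) → 4
  R → 4
  ρ[v/z](R) → 4
  ρ[c/h](ρ[v/z](R)) → 4
  π[v,c](ρ[c/h](ρ[v/z](R))) → 4
  (γ[v; MIN(b)→c](T) ∪ π[v,c](ρ[c/h](ρ[v/z](R)))) → 8

== RESULT ==
v | c
p | 4
q | 8
q | 9
r | 4
s | 1
s | 5
s | 7
t | 7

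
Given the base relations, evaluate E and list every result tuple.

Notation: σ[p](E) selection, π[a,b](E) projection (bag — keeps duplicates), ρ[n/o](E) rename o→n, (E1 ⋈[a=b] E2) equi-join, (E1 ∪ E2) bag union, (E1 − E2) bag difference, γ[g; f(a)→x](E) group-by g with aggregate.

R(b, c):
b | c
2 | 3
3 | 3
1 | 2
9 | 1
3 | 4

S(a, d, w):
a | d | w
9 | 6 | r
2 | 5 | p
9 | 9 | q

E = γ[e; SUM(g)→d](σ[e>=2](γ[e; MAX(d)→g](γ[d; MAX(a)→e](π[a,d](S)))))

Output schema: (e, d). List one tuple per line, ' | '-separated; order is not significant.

Row counts bottom-up:
  S → 3
  π[a,d](S) → 3
  γ[d; MAX(a)→e](π[a,d](S)) → 3
  γ[e; MAX(d)→g](γ[d; MAX(a)→e](π[a,d](S))) → 2
  σ[e>=2](γ[e; MAX(d)→g](γ[d; MAX(a)→e](π[a,d](S)))) → 2
  γ[e; SUM(g)→d](σ[e>=2](γ[e; MAX(d)→g](γ[d; MAX(a)→e](π[a,d](S))))) → 2

== RESULT ==
e | d
2 | 5
9 | 9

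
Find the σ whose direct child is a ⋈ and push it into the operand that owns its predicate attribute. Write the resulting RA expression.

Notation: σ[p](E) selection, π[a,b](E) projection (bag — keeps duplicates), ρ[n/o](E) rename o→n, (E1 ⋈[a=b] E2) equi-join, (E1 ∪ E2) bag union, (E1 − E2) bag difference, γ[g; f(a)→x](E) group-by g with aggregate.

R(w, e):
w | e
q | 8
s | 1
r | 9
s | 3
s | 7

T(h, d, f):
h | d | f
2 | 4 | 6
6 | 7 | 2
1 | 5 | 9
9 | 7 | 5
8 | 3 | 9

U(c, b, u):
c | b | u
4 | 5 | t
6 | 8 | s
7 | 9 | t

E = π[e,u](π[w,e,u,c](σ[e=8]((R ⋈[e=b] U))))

σ filters on e, owned by the left side.
E' = π[e,u](π[w,e,u,c]((σ[e=8](R) ⋈[e=b] U)))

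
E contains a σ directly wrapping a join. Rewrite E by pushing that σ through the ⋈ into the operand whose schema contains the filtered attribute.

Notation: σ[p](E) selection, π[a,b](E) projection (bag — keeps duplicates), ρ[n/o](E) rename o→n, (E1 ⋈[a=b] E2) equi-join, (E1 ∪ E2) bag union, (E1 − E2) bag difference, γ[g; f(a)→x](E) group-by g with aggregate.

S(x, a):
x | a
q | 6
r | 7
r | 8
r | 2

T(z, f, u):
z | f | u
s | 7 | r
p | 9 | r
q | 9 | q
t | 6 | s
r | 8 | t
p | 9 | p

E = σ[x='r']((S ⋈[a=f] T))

σ filters on x, owned by the left side.
E' = (σ[x='r'](S) ⋈[a=f] T)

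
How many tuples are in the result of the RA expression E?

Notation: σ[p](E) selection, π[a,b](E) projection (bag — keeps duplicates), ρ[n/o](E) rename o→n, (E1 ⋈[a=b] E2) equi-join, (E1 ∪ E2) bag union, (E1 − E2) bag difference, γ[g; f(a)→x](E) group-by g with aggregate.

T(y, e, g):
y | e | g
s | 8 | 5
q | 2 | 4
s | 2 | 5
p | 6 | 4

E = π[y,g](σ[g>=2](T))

Subexpression sizes:
  T → 4
  σ[g>=2](T) → 4
  π[y,g](σ[g>=2](T)) → 4

|E| = 4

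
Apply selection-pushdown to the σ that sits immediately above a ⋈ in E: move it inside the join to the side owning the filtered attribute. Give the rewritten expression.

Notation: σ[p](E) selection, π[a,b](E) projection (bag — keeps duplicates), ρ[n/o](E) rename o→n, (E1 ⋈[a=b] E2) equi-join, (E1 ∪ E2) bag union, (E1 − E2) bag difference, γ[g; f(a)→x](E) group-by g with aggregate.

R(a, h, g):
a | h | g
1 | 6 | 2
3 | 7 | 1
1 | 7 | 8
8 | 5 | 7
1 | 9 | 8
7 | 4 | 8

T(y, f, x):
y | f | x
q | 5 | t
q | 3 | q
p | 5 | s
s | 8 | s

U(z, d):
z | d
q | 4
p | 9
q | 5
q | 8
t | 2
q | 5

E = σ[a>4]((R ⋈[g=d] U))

σ filters on a, owned by the left side.
E' = (σ[a>4](R) ⋈[g=d] U)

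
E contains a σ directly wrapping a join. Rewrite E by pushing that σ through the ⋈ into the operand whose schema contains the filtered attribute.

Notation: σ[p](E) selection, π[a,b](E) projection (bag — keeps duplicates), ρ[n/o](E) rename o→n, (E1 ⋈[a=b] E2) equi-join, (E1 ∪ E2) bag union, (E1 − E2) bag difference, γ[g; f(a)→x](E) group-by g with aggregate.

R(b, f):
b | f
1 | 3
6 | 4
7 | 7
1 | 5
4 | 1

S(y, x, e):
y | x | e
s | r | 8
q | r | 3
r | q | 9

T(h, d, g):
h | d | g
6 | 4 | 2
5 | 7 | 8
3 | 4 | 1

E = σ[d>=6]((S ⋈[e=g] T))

σ filters on d, owned by the right side.
E' = (S ⋈[e=g] σ[d>=6](T))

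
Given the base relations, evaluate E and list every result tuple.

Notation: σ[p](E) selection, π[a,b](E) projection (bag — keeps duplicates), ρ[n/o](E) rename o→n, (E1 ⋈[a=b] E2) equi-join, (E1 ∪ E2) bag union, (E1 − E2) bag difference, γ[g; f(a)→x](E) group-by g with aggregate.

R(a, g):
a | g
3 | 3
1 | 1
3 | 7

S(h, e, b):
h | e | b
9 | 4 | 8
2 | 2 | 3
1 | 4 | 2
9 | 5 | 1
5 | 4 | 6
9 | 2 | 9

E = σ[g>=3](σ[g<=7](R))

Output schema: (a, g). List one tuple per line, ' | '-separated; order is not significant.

Stepwise |·|:
  R → 3
  σ[g<=7](R) → 3
  σ[g>=3](σ[g<=7](R)) → 2

== RESULT ==
a | g
3 | 3
3 | 7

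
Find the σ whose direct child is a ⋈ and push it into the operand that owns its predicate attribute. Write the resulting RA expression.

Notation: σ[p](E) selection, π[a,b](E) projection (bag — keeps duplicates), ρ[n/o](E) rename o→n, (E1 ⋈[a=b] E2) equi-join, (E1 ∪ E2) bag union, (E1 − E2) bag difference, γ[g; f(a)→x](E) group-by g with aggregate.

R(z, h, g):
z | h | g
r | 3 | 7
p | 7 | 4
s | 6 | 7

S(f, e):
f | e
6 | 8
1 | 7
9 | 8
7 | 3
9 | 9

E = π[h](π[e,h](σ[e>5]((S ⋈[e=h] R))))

σ filters on e, owned by the left side.
E' = π[h](π[e,h]((σ[e>5](S) ⋈[e=h] R)))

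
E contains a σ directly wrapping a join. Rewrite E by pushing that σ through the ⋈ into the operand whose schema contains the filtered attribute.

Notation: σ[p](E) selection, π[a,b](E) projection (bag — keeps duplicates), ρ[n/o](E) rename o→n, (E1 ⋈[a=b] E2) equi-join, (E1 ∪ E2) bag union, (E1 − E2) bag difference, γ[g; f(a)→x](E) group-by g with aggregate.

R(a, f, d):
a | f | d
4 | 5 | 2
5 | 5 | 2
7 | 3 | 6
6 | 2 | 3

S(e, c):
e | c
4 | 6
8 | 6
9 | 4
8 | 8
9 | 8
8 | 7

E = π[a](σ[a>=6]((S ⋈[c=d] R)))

σ filters on a, owned by the right side.
E' = π[a]((S ⋈[c=d] σ[a>=6](R)))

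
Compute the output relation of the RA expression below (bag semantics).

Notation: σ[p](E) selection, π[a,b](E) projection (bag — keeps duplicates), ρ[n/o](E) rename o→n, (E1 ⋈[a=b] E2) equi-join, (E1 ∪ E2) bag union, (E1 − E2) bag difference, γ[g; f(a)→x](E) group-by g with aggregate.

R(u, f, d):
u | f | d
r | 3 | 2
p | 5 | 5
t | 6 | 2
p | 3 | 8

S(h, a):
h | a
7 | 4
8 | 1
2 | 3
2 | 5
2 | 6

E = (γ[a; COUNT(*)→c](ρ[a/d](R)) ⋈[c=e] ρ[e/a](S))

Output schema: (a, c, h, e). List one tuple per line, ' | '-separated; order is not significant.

Row counts bottom-up:
  R → 4
  ρ[a/d](R) → 4
  γ[a; COUNT(*)→c](ρ[a/d](R)) → 3
  S → 5
  ρ[e/a](S) → 5
  (γ[a; COUNT(*)→c](ρ[a/d](R)) ⋈[c=e] ρ[e/a](S)) → 2

== RESULT ==
a | c | h | e
5 | 1 | 8 | 1
8 | 1 | 8 | 1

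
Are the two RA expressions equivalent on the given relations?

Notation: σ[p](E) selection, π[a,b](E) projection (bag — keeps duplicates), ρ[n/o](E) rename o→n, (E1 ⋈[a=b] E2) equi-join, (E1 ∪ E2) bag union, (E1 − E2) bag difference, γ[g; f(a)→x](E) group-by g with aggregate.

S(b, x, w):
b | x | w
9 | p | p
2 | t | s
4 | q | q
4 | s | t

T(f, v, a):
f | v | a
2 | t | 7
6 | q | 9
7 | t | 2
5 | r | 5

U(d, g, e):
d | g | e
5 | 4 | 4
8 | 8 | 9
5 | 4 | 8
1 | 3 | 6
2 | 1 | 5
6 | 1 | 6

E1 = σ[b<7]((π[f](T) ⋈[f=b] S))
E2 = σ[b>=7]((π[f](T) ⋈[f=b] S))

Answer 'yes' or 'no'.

E1 row counts bottom-up:
  T → 4
  π[f](T) → 4
  S → 4
  (π[f](T) ⋈[f=b] S) → 1
  σ[b<7]((π[f](T) ⋈[f=b] S)) → 1
E2 row counts bottom-up:
  T → 4
  π[f](T) → 4
  S → 4
  (π[f](T) ⋈[f=b] S) → 1
  σ[b>=7]((π[f](T) ⋈[f=b] S)) → 0

E1 result:
f | b | x | w
2 | 2 | t | s
E2 result:
f | b | x | w
(0 rows)
Witness: (2, 2, 't', 's') appears 1× in E1 but 0× in E2.

no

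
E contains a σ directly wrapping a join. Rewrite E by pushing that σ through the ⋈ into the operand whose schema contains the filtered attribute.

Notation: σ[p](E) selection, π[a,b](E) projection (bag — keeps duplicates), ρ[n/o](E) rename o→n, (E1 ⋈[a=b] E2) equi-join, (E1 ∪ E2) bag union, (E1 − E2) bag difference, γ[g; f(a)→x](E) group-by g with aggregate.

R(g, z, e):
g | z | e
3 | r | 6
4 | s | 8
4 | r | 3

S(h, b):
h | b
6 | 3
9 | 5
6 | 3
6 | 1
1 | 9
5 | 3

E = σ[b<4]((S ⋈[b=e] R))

σ filters on b, owned by the left side.
E' = (σ[b<4](S) ⋈[b=e] R)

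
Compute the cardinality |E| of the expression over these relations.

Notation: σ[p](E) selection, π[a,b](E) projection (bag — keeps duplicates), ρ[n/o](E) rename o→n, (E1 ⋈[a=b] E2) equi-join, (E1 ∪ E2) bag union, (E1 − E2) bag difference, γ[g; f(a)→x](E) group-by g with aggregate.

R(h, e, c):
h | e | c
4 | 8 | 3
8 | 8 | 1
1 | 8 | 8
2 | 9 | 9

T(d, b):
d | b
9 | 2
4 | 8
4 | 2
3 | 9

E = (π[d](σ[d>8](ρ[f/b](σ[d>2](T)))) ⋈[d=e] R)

Subexpression sizes:
  T → 4
  σ[d>2](T) → 4
  ρ[f/b](σ[d>2](T)) → 4
  σ[d>8](ρ[f/b](σ[d>2](T))) → 1
  π[d](σ[d>8](ρ[f/b](σ[d>2](T)))) → 1
  R → 4
  (π[d](σ[d>8](ρ[f/b](σ[d>2](T)))) ⋈[d=e] R) → 1

|E| = 1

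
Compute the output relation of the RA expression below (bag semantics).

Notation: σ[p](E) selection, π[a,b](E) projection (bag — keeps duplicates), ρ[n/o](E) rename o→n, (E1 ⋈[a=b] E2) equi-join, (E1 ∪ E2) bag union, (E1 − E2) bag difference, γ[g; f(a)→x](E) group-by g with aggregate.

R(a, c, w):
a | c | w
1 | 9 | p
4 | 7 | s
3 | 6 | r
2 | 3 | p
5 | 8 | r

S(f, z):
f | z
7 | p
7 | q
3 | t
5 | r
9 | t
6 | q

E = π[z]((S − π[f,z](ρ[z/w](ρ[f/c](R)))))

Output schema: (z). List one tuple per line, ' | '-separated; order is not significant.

Subexpression sizes:
  S → 6
  R → 5
  ρ[f/c](R) → 5
  ρ[z/w](ρ[f/c](R)) → 5
  π[f,z](ρ[z/w](ρ[f/c](R))) → 5
  (S − π[f,z](ρ[z/w](ρ[f/c](R)))) → 6
  π[z]((S − π[f,z](ρ[z/w](ρ[f/c](R))))) → 6

== RESULT ==
z
p
q
q
r
t
t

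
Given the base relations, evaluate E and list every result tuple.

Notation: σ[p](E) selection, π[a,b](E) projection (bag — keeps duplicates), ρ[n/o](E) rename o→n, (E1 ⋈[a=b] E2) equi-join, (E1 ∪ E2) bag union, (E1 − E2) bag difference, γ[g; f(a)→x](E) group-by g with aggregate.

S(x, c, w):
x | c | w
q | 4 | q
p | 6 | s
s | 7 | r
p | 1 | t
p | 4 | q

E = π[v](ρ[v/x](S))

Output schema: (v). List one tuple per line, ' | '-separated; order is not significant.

Row counts bottom-up:
  S → 5
  ρ[v/x](S) → 5
  π[v](ρ[v/x](S)) → 5

== RESULT ==
v
p
p
p
q
s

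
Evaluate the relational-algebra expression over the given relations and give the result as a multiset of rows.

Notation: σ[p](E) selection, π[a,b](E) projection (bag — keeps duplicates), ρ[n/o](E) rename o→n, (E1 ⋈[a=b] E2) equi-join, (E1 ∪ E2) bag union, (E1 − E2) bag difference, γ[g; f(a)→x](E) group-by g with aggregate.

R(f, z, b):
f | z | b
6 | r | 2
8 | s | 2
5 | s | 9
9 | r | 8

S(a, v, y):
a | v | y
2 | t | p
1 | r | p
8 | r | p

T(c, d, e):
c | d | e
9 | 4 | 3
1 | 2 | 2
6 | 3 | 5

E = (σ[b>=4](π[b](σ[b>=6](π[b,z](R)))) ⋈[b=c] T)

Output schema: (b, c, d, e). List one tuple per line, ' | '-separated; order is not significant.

Stepwise |·|:
  R → 4
  π[b,z](R) → 4
  σ[b>=6](π[b,z](R)) → 2
  π[b](σ[b>=6](π[b,z](R))) → 2
  σ[b>=4](π[b](σ[b>=6](π[b,z](R)))) → 2
  T → 3
  (σ[b>=4](π[b](σ[b>=6](π[b,z](R)))) ⋈[b=c] T) → 1

== RESULT ==
b | c | d | e
9 | 9 | 4 | 3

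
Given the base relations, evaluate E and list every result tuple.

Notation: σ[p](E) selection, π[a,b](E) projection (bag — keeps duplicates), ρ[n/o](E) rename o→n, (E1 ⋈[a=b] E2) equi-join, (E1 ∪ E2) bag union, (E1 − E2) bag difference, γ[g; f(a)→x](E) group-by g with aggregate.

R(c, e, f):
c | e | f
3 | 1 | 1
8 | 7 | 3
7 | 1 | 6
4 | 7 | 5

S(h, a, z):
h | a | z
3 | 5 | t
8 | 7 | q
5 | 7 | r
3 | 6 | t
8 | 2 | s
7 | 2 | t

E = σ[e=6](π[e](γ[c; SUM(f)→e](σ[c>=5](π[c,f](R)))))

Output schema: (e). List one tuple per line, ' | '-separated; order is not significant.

Stepwise |·|:
  R → 4
  π[c,f](R) → 4
  σ[c>=5](π[c,f](R)) → 2
  γ[c; SUM(f)→e](σ[c>=5](π[c,f](R))) → 2
  π[e](γ[c; SUM(f)→e](σ[c>=5](π[c,f](R)))) → 2
  σ[e=6](π[e](γ[c; SUM(f)→e](σ[c>=5](π[c,f](R))))) → 1

== RESULT ==
e
6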